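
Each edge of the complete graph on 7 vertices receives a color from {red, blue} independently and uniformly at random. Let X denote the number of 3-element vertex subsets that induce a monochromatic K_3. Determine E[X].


Let X = Σ_S X_S over the C(7, 3) = 35 subsets S of size 3, where X_S = 1 if the K_3 on S is monochromatic.
For a fixed S, the K_3 on S has C(3, 2) = 3 edges. P[all 3 edges red] = (1/2)^3, and likewise for blue, so P[monochromatic] = 2·(1/2)^3 = 2^{1 − 3} = 1/4.
By linearity of expectation: E[X] = C(7, 3) · 2^{1 − 3} = 35 · 1/4 = 35/4.
Numerically: E[X] ≈ 8.750.

E[X] = C(7,3)·2^(1−C(3,2)) = 35/4 ≈ 8.750.


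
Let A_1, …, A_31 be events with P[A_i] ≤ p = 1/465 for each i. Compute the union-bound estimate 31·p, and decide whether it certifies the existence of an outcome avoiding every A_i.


Union bound: P[∪_{i=1}^{31} A_i] ≤ Σ_i P[A_i] ≤ 31·p = 31·(1/465) = 1/15.
Numerically: 1/15 ≈ 0.0667.
Is 1/15 < 1? YES.
Since P[∪ A_i] ≤ 1/15 < 1, the complement has P[∩ A_i^c] ≥ 1 − 1/15 = 14/15 > 0, so some outcome avoids every A_i.

31·p = 1/15 ≈ 0.0667; existence CERTIFIED by the union bound.


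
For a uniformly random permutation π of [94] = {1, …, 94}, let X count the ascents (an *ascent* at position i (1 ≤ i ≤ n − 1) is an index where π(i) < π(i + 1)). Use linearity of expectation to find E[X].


Write X = Σ X_I over i = 1, …, 93, with X_I the indicator of one ascent.
There are 93 indicators.
For each fixed i, the pair (π(i), π(i+1)) is a uniformly random ordered pair of distinct values from {1, …, 94}; by symmetry P[π(i) < π(i+1)] = 1/2.
By linearity: E[X] = 93 · (1/2) = (94 − 1) · (1/2) = 93/2 ≈ 46.500000.

E[X] = 93/2 = 46.500000.


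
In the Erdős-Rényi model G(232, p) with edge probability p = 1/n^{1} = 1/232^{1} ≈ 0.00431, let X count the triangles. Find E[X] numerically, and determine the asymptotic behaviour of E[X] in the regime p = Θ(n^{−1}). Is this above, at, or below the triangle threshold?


Number of potential triangles: C(232, 3) = 2054360.
Each occurs with probability p³ ≈ (0.00431)³ ≈ 8.00822e-08.
By linearity: E[X] = C(232, 3)·p³ ≈ 2054360 · 8.00822e-08 ≈ 0.165.
Here α = 1, so p = 1/n is exactly at the triangle threshold p ~ 1/n. Asymptotically E[X] → c³/6 = 1³/6 = 1/6 ≈ 0.167, a bounded constant. In this regime the triangle count is asymptotically Poisson(c³/6).

E[X] ≈ 0.165; in regime p = Θ(1/n^{1}) E[X] stays bounded (at the triangle threshold p ~ 1/n).


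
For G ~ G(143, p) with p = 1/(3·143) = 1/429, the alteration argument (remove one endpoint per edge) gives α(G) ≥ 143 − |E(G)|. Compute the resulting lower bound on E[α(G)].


E[|E(G)|] = C(143, 2)·p = 10153 · (1/429) = 71/3.
E[α(G)] ≥ n − E[|E(G)|] = 143 − 71/3 = 358/3.
Numerically: ≈ 119.33333.
(This is only a lower bound; the true E[α(G)] may be larger.)

E[α(G)] ≥ 358/3 ≈ 119.33333.


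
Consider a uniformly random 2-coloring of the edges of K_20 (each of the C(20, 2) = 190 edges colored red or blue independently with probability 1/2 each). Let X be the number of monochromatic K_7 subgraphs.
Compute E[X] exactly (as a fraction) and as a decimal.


Let X = Σ_S X_S over the C(20, 7) = 77520 subsets S of size 7, where X_S = 1 if the K_7 on S is monochromatic.
For a fixed S, the K_7 on S has C(7, 2) = 21 edges. P[all 21 edges red] = (1/2)^21, and likewise for blue, so P[monochromatic] = 2·(1/2)^21 = 2^{1 − 21} = 1/1048576.
Summing: E[X] = C(20, 7) · 2^{1 − 21} = 77520 · 1/1048576 = 4845/65536.
Numerically: E[X] ≈ 0.074.

E[X] = C(20,7)·2^(1−C(7,2)) = 4845/65536 ≈ 0.074.


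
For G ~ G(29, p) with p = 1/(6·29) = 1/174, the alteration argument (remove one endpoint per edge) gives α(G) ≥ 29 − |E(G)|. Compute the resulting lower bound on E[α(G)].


E[|E(G)|] = C(29, 2)·p = 406 · (1/174) = 7/3.
E[α(G)] ≥ n − E[|E(G)|] = 29 − 7/3 = 80/3.
Numerically: ≈ 26.6667.
(This is only a lower bound; the true E[α(G)] may be larger.)

E[α(G)] ≥ 80/3 ≈ 26.6667.


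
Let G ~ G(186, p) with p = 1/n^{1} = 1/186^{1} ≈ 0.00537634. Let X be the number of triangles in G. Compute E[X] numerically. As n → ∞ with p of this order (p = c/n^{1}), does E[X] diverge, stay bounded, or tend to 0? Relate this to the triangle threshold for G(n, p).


Number of potential triangles: C(186, 3) = 1055240.
Each occurs with probability p³ ≈ (0.00537634)³ ≈ 1.55403633e-07.
By linearity: E[X] = C(186, 3)·p³ ≈ 1055240 · 1.55403633e-07 ≈ 0.163988.
Here α = 1, so p = 1/n is exactly at the triangle threshold p ~ 1/n. Asymptotically E[X] → c³/6 = 1³/6 = 1/6 ≈ 0.166667, a bounded constant. In this regime the triangle count is asymptotically Poisson(c³/6).

E[X] ≈ 0.163988; in regime p = Θ(1/n^{1}) E[X] stays bounded (at the triangle threshold p ~ 1/n).


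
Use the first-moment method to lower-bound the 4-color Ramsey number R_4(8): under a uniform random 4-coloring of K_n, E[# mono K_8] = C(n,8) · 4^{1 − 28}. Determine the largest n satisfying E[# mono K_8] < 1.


We need C(n, 8) · 4^{1 − 28} < 1, i.e. C(n, 8) < 4^{28 − 1} = 18014398509481984.
Check values of n near the boundary:
  n = 405: C(405, 8) = 16745853821188050; 16745853821188050 < 18014398509481984? YES
  n = 406: C(406, 8) = 17082453897995850; 17082453897995850 < 18014398509481984? YES
  n = 407: C(407, 8) = 17424959239309050; 17424959239309050 < 18014398509481984? YES
  n = 408: C(408, 8) = 17773458424095231; 17773458424095231 < 18014398509481984? YES
  n = 409: C(409, 8) = 18128041135797879; 18128041135797879 < 18014398509481984? NO
The largest n with C(n, 8) < 18014398509481984 is n = 408 (where E[X] = 17773458424095231/18014398509481984 ≈ 0.9866251). Hence R_4(8) > 408, i.e. R_4(8) ≥ 409.

Largest n = 408; hence R_4(8) > 408.


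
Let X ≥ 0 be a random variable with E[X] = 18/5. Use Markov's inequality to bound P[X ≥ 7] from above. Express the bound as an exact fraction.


μ = E[X] = 18/5, a = 7.
Markov: P[X ≥ 7] ≤ μ/a = (18/5)/7 = 18/35.
Numerically: ≈ 0.514286.
(Since a = 7 > μ = 3.600000, the bound 18/35 is < 1 and informative.)

P[X ≥ 7] ≤ 18/35 ≈ 0.514286.


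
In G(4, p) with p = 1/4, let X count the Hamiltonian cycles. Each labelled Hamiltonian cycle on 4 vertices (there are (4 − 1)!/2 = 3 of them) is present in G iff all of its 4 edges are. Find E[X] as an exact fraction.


K_4 has (4 − 1)!/2 = 3 labelled Hamiltonian cycles.
For each such Hamiltonian cycle H, let X_H = 1 if all 4 edges of H are present in G. Then P[X_H = 1] = p^{4} = (1/4)^{4} = 1/256.
By linearity: E[X] = Σ_H E[X_H] = 3 · p^{4} = 3 · 1/256 = 3/256.
Numerically: E[X] ≈ 0.0117188.

E[X] = 3 · (1/4)^{4} = 3/256 ≈ 0.0117188.


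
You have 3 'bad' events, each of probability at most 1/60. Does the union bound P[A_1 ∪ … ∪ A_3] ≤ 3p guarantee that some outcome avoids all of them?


Union bound: P[∪_{i=1}^{3} A_i] ≤ Σ_i P[A_i] ≤ 3·p = 3·(1/60) = 1/20.
Numerically: 1/20 ≈ 0.050.
Is 1/20 < 1? YES.
Since P[∪ A_i] ≤ 1/20 < 1, the complement has P[∩ A_i^c] ≥ 1 − 1/20 = 19/20 > 0, so some outcome avoids every A_i.

3·p = 1/20 ≈ 0.050; existence CERTIFIED by the union bound.


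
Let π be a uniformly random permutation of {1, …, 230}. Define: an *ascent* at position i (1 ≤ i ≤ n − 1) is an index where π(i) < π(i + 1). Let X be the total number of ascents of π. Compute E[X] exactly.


Write X = Σ X_I over i = 1, …, 229, with X_I the indicator of one ascent.
There are 229 indicators.
For each fixed i, the pair (π(i), π(i+1)) is a uniformly random ordered pair of distinct values from {1, …, 230}; by symmetry P[π(i) < π(i+1)] = 1/2.
By linearity: E[X] = 229 · (1/2) = (230 − 1) · (1/2) = 229/2 ≈ 114.500000.

E[X] = 229/2 = 114.500000.


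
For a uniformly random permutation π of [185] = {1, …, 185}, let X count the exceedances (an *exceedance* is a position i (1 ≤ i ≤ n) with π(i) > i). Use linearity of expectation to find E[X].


Write X = Σ_{i=1}^{185} X_i, where X_i = 1_{π(i) > i}.
For each fixed i, π(i) is uniform over {1, …, 185} (marginal of a uniform permutation), so P[π(i) > i] = (n − i)/n. Summing: Σ_{i=1}^{185} (n − i)/n = (0 + 1 + … + 184)/185 = 185(185 − 1)/(2·185) = (185 − 1)/2.
Hence E[X] = Σ_{i=1}^{185} (185 − i)/185 = 92 ≈ 92.00000.

E[X] = 92 = 92.00000.


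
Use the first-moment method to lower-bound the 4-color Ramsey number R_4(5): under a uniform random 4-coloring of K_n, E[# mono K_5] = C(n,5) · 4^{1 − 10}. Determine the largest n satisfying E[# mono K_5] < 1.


We need C(n, 5) · 4^{1 − 10} < 1, i.e. C(n, 5) < 4^{10 − 1} = 262144.
Check values of n near the boundary:
  n = 32: C(32, 5) = 201376; 201376 < 262144? YES
  n = 33: C(33, 5) = 237336; 237336 < 262144? YES
  n = 34: C(34, 5) = 278256; 278256 < 262144? NO
The largest n with C(n, 5) < 262144 is n = 33 (where E[X] = 29667/32768 ≈ 0.905365). Hence R_4(5) > 33, i.e. R_4(5) ≥ 34.

Largest n = 33; hence R_4(5) > 33.


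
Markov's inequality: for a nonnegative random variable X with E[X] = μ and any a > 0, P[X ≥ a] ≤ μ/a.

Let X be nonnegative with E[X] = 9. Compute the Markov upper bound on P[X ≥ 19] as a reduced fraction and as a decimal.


μ = E[X] = 9, a = 19.
Markov: P[X ≥ 19] ≤ μ/a = (9)/19 = 9/19.
Numerically: ≈ 0.473684.
(Since a = 19 > μ = 9.000000, the bound 9/19 is < 1 and informative.)

P[X ≥ 19] ≤ 9/19 ≈ 0.473684.


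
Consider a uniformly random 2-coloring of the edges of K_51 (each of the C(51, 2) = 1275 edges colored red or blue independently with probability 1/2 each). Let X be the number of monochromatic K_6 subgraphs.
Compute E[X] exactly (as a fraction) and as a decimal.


Let X = Σ_S X_S over the C(51, 6) = 18009460 subsets S of size 6, where X_S = 1 if the K_6 on S is monochromatic.
For a fixed S, the K_6 on S has C(6, 2) = 15 edges. P[all 15 edges red] = (1/2)^15, and likewise for blue, so P[monochromatic] = 2·(1/2)^15 = 2^{1 − 15} = 1/16384.
By linearity: E[X] = C(51, 6) · 2^{1 − 15} = 18009460 · 1/16384 = 4502365/4096.
Numerically: E[X] ≈ 1099.210205.

E[X] = C(51,6)·2^(1−C(6,2)) = 4502365/4096 ≈ 1099.210205.


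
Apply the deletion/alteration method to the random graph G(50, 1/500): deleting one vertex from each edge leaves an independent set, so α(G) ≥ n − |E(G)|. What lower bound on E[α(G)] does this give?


E[|E(G)|] = C(50, 2)·p = 1225 · (1/500) = 49/20.
E[α(G)] ≥ n − E[|E(G)|] = 50 − 49/20 = 951/20.
Numerically: ≈ 47.550000.
(This is only a lower bound; the true E[α(G)] may be larger.)

E[α(G)] ≥ 951/20 ≈ 47.550000.


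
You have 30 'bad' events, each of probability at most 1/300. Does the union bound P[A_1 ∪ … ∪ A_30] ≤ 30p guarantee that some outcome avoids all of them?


Union bound: P[∪_{i=1}^{30} A_i] ≤ Σ_i P[A_i] ≤ 30·p = 30·(1/300) = 1/10.
Numerically: 1/10 ≈ 0.1000.
Is 1/10 < 1? YES.
Since P[∪ A_i] ≤ 1/10 < 1, the complement has P[∩ A_i^c] ≥ 1 − 1/10 = 9/10 > 0, so some outcome avoids every A_i.

30·p = 1/10 ≈ 0.1000; existence CERTIFIED by the union bound.


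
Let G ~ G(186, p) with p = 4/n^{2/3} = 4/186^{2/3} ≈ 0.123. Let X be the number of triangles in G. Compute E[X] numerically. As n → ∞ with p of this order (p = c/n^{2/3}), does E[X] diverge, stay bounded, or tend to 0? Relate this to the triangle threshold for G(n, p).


Number of potential triangles: C(186, 3) = 1055240.
Each occurs with probability p³ ≈ (0.123)³ ≈ 1.84992e-03.
By linearity: E[X] = C(186, 3)·p³ ≈ 1055240 · 1.84992e-03 ≈ 1952.115.
Since α = 2/3 < 1, p = c/n^{2/3} ≫ 1/n is above the triangle threshold p ~ 1/n. Asymptotically E[X] ~ (c³/6)·n^{3(1−α)} = (4³/6)·n^{1} → ∞; triangles are abundant w.h.p.

E[X] ≈ 1952.115; in regime p = Θ(1/n^{2/3}) E[X] diverges (above the triangle threshold p ~ 1/n).


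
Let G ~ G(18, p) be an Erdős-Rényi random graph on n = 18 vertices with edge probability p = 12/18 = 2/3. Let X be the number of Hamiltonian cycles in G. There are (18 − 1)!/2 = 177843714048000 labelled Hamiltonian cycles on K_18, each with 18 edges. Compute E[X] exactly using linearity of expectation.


K_18 has (18 − 1)!/2 = 177843714048000 labelled Hamiltonian cycles.
For each such Hamiltonian cycle H, let X_H = 1 if all 18 edges of H are present in G. Then P[X_H = 1] = p^{18} = (2/3)^{18} = 262144/387420489.
By linearity: E[X] = Σ_H E[X_H] = 177843714048000 · p^{18} = 177843714048000 · 262144/387420489 = 63951526166528000/531441.
Numerically: E[X] ≈ 1.2034e+11.

E[X] = 177843714048000 · (2/3)^{18} = 63951526166528000/531441 ≈ 1.2034e+11.


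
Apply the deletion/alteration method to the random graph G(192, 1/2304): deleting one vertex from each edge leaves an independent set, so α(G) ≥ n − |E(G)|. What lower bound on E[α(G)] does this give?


E[|E(G)|] = C(192, 2)·p = 18336 · (1/2304) = 191/24.
E[α(G)] ≥ n − E[|E(G)|] = 192 − 191/24 = 4417/24.
Numerically: ≈ 184.04167.
(This is only a lower bound; the true E[α(G)] may be larger.)

E[α(G)] ≥ 4417/24 ≈ 184.04167.


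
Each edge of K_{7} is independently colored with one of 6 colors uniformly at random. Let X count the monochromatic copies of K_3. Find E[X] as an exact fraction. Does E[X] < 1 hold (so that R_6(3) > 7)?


E[X] = C(7, 3) · 6^{1 − 3} = 35 · 6^{−2} = 35/36.
As a reduced fraction: E[X] = 35/36 ≈ 0.972.
Is E[X] < 1? YES.
Since E[X] < 1, there exists a 6-coloring of K_{7} with no monochromatic K_3; hence R_6(3) > 7.

E[X] = 35/36 ≈ 0.972; E[X] < 1, so R_6(3) > 7.


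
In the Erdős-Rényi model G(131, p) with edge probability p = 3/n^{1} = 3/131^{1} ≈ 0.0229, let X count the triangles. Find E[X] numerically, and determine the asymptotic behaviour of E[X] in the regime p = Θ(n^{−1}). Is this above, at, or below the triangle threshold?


Number of potential triangles: C(131, 3) = 366145.
Each occurs with probability p³ ≈ (0.0229)³ ≈ 1.201019e-05.
By linearity: E[X] = C(131, 3)·p³ ≈ 366145 · 1.201019e-05 ≈ 4.3975.
Here α = 1, so p = 3/n is exactly at the triangle threshold p ~ 1/n. Asymptotically E[X] → c³/6 = 3³/6 = 9/2 ≈ 4.5000, a bounded constant. In this regime the triangle count is asymptotically Poisson(c³/6).

E[X] ≈ 4.3975; in regime p = Θ(1/n^{1}) E[X] stays bounded (at the triangle threshold p ~ 1/n).


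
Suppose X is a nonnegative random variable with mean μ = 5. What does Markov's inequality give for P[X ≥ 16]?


μ = E[X] = 5, a = 16.
Markov: P[X ≥ 16] ≤ μ/a = (5)/16 = 5/16.
Numerically: ≈ 0.312.
(Since a = 16 > μ = 5.000, the bound 5/16 is < 1 and informative.)

P[X ≥ 16] ≤ 5/16 ≈ 0.312.


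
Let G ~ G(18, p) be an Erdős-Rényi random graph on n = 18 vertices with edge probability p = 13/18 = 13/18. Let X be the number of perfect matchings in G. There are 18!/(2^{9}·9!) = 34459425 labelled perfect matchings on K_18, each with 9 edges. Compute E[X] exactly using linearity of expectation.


K_18 has 18!/(2^{9}·9!) = 34459425 labelled perfect matchings.
For each such perfect matching H, let X_H = 1 if all 9 edges of H are present in G. Then P[X_H = 1] = p^{9} = (13/18)^{9} = 10604499373/198359290368.
By linearity: E[X] = Σ_H E[X_H] = 34459425 · p^{9} = 34459425 · 10604499373/198359290368 = 4511419145758525/2448880128.
Numerically: E[X] ≈ 1.84e+06.

E[X] = 34459425 · (13/18)^{9} = 4511419145758525/2448880128 ≈ 1.84e+06.


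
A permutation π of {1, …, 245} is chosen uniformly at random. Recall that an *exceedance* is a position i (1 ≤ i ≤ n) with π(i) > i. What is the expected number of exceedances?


Write X = Σ_{i=1}^{245} X_i, where X_i = 1_{π(i) > i}.
For each fixed i, π(i) is uniform over {1, …, 245} (marginal of a uniform permutation), so P[π(i) > i] = (n − i)/n. Summing: Σ_{i=1}^{245} (n − i)/n = (0 + 1 + … + 244)/245 = 245(245 − 1)/(2·245) = (245 − 1)/2.
Hence E[X] = Σ_{i=1}^{245} (245 − i)/245 = 122 ≈ 122.000000.

E[X] = 122 = 122.000000.


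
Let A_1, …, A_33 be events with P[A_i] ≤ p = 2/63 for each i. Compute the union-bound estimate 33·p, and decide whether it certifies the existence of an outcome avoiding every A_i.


Union bound: P[∪_{i=1}^{33} A_i] ≤ Σ_i P[A_i] ≤ 33·p = 33·(2/63) = 22/21.
Numerically: 22/21 ≈ 1.048.
Is 22/21 < 1? NO.
Since the bound 22/21 is ≥ 1, the union bound is uninformative here; it does NOT by itself certify existence.

33·p = 22/21 ≈ 1.048; existence NOT certified by the union bound.


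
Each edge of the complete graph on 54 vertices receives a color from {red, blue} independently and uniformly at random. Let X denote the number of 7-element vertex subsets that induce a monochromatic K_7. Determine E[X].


Let X = Σ_S X_S over the C(54, 7) = 177100560 subsets S of size 7, where X_S = 1 if the K_7 on S is monochromatic.
For a fixed S, the K_7 on S has C(7, 2) = 21 edges. P[all 21 edges red] = (1/2)^21, and likewise for blue, so P[monochromatic] = 2·(1/2)^21 = 2^{1 − 21} = 1/1048576.
Summing: E[X] = C(54, 7) · 2^{1 − 21} = 177100560 · 1/1048576 = 11068785/65536.
Numerically: E[X] ≈ 168.896.

E[X] = C(54,7)·2^(1−C(7,2)) = 11068785/65536 ≈ 168.896.


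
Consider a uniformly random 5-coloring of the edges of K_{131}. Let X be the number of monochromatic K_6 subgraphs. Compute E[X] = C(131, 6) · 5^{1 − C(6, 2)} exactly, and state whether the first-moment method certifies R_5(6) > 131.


E[X] = C(131, 6) · 5^{1 − 15} = 6249655776 · 5^{−14} = 6249655776/6103515625.
As a reduced fraction: E[X] = 6249655776/6103515625 ≈ 1.02394.
Is E[X] < 1? NO.
Since E[X] ≥ 1, the first-moment bound is inconclusive at n = 131; it does NOT by itself certify R_5(6) > 131.

E[X] = 6249655776/6103515625 ≈ 1.02394; E[X] ≥ 1; first-moment method inconclusive here.


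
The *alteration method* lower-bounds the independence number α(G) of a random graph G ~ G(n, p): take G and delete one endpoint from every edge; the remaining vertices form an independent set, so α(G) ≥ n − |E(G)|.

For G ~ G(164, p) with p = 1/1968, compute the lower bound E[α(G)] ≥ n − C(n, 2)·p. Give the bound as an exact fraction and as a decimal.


E[|E(G)|] = C(164, 2)·p = 13366 · (1/1968) = 163/24.
E[α(G)] ≥ n − E[|E(G)|] = 164 − 163/24 = 3773/24.
Numerically: ≈ 157.208333.
(This is only a lower bound; the true E[α(G)] may be larger.)

E[α(G)] ≥ 3773/24 ≈ 157.208333.


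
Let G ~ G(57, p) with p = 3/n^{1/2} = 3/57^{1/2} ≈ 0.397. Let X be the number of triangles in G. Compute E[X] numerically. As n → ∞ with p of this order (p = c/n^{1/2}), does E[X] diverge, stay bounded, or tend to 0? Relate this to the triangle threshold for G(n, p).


Number of potential triangles: C(57, 3) = 29260.
Each occurs with probability p³ ≈ (0.397)³ ≈ 6.27410e-02.
By linearity: E[X] = C(57, 3)·p³ ≈ 29260 · 6.27410e-02 ≈ 1835.802.
Since α = 1/2 < 1, p = c/n^{1/2} ≫ 1/n is above the triangle threshold p ~ 1/n. Asymptotically E[X] ~ (c³/6)·n^{3(1−α)} = (3³/6)·n^{1.5} → ∞; triangles are abundant w.h.p.

E[X] ≈ 1835.802; in regime p = Θ(1/n^{1/2}) E[X] diverges (above the triangle threshold p ~ 1/n).


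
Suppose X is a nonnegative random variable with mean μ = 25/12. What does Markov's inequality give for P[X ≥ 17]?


μ = E[X] = 25/12, a = 17.
Markov: P[X ≥ 17] ≤ μ/a = (25/12)/17 = 25/204.
Numerically: ≈ 0.1225.
(Since a = 17 > μ = 2.0833, the bound 25/204 is < 1 and informative.)

P[X ≥ 17] ≤ 25/204 ≈ 0.1225.


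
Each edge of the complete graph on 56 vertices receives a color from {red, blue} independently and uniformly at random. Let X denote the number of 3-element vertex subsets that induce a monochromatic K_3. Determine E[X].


Let X = Σ_S X_S over the C(56, 3) = 27720 subsets S of size 3, where X_S = 1 if the K_3 on S is monochromatic.
For a fixed S, the K_3 on S has C(3, 2) = 3 edges. P[all 3 edges red] = (1/2)^3, and likewise for blue, so P[monochromatic] = 2·(1/2)^3 = 2^{1 − 3} = 1/4.
Summing: E[X] = C(56, 3) · 2^{1 − 3} = 27720 · 1/4 = 6930.
Numerically: E[X] ≈ 6930.000.

E[X] = C(56,3)·2^(1−C(3,2)) = 6930 ≈ 6930.000.


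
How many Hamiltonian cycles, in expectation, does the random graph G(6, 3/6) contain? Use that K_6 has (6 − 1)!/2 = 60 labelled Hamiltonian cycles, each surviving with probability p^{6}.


K_6 has (6 − 1)!/2 = 60 labelled Hamiltonian cycles.
For each such Hamiltonian cycle H, let X_H = 1 if all 6 edges of H are present in G. Then P[X_H = 1] = p^{6} = (1/2)^{6} = 1/64.
By linearity of expectation: E[X] = Σ_H E[X_H] = 60 · p^{6} = 60 · 1/64 = 15/16.
Numerically: E[X] ≈ 0.9375.

E[X] = 60 · (1/2)^{6} = 15/16 ≈ 0.9375.


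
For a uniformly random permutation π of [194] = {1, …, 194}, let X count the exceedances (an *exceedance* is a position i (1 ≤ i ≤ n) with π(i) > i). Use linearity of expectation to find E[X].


Write X = Σ_{i=1}^{194} X_i, where X_i = 1_{π(i) > i}.
For each fixed i, π(i) is uniform over {1, …, 194} (marginal of a uniform permutation), so P[π(i) > i] = (n − i)/n. Summing: Σ_{i=1}^{194} (n − i)/n = (0 + 1 + … + 193)/194 = 194(194 − 1)/(2·194) = (194 − 1)/2.
Hence E[X] = Σ_{i=1}^{194} (194 − i)/194 = 193/2 ≈ 96.500000.

E[X] = 193/2 = 96.500000.


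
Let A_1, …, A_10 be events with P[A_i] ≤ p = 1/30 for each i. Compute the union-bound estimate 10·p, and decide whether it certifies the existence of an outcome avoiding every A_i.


Union bound: P[∪_{i=1}^{10} A_i] ≤ Σ_i P[A_i] ≤ 10·p = 10·(1/30) = 1/3.
Numerically: 1/3 ≈ 0.3333333.
Is 1/3 < 1? YES.
Since P[∪ A_i] ≤ 1/3 < 1, the complement has P[∩ A_i^c] ≥ 1 − 1/3 = 2/3 > 0, so some outcome avoids every A_i.

10·p = 1/3 ≈ 0.3333333; existence CERTIFIED by the union bound.


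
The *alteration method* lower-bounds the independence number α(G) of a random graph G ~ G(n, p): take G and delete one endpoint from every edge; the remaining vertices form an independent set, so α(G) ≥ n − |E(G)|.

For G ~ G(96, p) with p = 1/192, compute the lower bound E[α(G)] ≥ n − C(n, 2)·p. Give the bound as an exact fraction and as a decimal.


E[|E(G)|] = C(96, 2)·p = 4560 · (1/192) = 95/4.
E[α(G)] ≥ n − E[|E(G)|] = 96 − 95/4 = 289/4.
Numerically: ≈ 72.250000.
(This is only a lower bound; the true E[α(G)] may be larger.)

E[α(G)] ≥ 289/4 ≈ 72.250000.


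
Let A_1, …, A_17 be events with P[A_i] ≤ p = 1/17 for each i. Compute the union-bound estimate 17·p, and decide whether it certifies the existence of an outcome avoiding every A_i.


Union bound: P[∪_{i=1}^{17} A_i] ≤ Σ_i P[A_i] ≤ 17·p = 17·(1/17) = 1.
Numerically: 1 ≈ 1.00000.
Is 1 < 1? NO.
Since the bound 1 is ≥ 1, the union bound is uninformative here; it does NOT by itself certify existence.

17·p = 1 ≈ 1.00000; existence NOT certified by the union bound.


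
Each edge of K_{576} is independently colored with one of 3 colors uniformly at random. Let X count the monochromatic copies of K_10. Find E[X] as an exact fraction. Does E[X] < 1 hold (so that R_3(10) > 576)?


E[X] = C(576, 10) · 3^{1 − 45} = 1024104945306307344480 · 3^{−44} = 1024104945306307344480/984770902183611232881.
As a reduced fraction: E[X] = 12643270929707498080/12157665459056928801 ≈ 1.039942.
Is E[X] < 1? NO.
Since E[X] ≥ 1, the first-moment bound is inconclusive at n = 576; it does NOT by itself certify R_3(10) > 576.

E[X] = 12643270929707498080/12157665459056928801 ≈ 1.039942; E[X] ≥ 1; first-moment method inconclusive here.


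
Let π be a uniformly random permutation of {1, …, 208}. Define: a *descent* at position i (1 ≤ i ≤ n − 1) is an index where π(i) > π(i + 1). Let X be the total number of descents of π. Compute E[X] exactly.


Write X = Σ X_I over i = 1, …, 207, with X_I the indicator of one descent.
There are 207 indicators.
For each fixed i, the pair (π(i), π(i+1)) is a uniformly random ordered pair of distinct values from {1, …, 208}; by symmetry P[π(i) > π(i+1)] = 1/2.
By linearity: E[X] = 207 · (1/2) = (208 − 1) · (1/2) = 207/2 ≈ 103.500000.

E[X] = 207/2 = 103.500000.


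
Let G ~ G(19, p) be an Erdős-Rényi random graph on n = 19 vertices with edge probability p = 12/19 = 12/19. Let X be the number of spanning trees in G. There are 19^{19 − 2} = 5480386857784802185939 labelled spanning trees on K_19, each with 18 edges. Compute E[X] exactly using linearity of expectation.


K_19 has 19^{19 − 2} = 5480386857784802185939 labelled spanning trees.
For each such spanning tree H, let X_H = 1 if all 18 edges of H are present in G. Then P[X_H = 1] = p^{18} = (12/19)^{18} = 26623333280885243904/104127350297911241532841.
By linearity: E[X] = Σ_H E[X_H] = 5480386857784802185939 · p^{18} = 5480386857784802185939 · 26623333280885243904/104127350297911241532841 = 26623333280885243904/19.
Numerically: E[X] ≈ 1.4012e+18.

E[X] = 5480386857784802185939 · (12/19)^{18} = 26623333280885243904/19 ≈ 1.4012e+18.


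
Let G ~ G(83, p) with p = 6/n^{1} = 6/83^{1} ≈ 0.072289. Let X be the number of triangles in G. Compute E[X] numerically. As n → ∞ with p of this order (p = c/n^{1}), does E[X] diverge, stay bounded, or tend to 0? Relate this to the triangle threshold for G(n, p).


Number of potential triangles: C(83, 3) = 91881.
Each occurs with probability p³ ≈ (0.072289)³ ≈ 3.7776305e-04.
By linearity: E[X] = C(83, 3)·p³ ≈ 91881 · 3.7776305e-04 ≈ 34.70925.
Here α = 1, so p = 6/n is exactly at the triangle threshold p ~ 1/n. Asymptotically E[X] → c³/6 = 6³/6 = 36 ≈ 36.00000, a bounded constant. In this regime the triangle count is asymptotically Poisson(c³/6).

E[X] ≈ 34.70925; in regime p = Θ(1/n^{1}) E[X] stays bounded (at the triangle threshold p ~ 1/n).


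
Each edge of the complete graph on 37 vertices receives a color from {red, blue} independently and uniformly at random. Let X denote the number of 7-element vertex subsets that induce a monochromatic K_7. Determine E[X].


Let X = Σ_S X_S over the C(37, 7) = 10295472 subsets S of size 7, where X_S = 1 if the K_7 on S is monochromatic.
For a fixed S, the K_7 on S has C(7, 2) = 21 edges. P[all 21 edges red] = (1/2)^21, and likewise for blue, so P[monochromatic] = 2·(1/2)^21 = 2^{1 − 21} = 1/1048576.
Summing: E[X] = C(37, 7) · 2^{1 − 21} = 10295472 · 1/1048576 = 643467/65536.
Numerically: E[X] ≈ 9.819.

E[X] = C(37,7)·2^(1−C(7,2)) = 643467/65536 ≈ 9.819.


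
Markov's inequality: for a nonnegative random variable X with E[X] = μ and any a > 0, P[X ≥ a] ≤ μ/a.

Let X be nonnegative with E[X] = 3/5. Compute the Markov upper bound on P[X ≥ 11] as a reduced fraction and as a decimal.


μ = E[X] = 3/5, a = 11.
Markov: P[X ≥ 11] ≤ μ/a = (3/5)/11 = 3/55.
Numerically: ≈ 0.05455.
(Since a = 11 > μ = 0.60000, the bound 3/55 is < 1 and informative.)

P[X ≥ 11] ≤ 3/55 ≈ 0.05455.


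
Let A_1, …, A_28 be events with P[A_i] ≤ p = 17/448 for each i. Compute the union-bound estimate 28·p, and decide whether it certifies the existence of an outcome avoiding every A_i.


Union bound: P[∪_{i=1}^{28} A_i] ≤ Σ_i P[A_i] ≤ 28·p = 28·(17/448) = 17/16.
Numerically: 17/16 ≈ 1.062.
Is 17/16 < 1? NO.
Since the bound 17/16 is ≥ 1, the union bound is uninformative here; it does NOT by itself certify existence.

28·p = 17/16 ≈ 1.062; existence NOT certified by the union bound.


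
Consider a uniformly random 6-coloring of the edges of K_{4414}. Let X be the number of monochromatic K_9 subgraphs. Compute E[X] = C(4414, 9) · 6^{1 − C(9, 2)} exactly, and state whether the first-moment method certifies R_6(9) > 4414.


E[X] = C(4414, 9) · 6^{1 − 36} = 1738535657024887384307025382 · 6^{−35} = 1738535657024887384307025382/1719070799748422591028658176.
As a reduced fraction: E[X] = 869267828512443692153512691/859535399874211295514329088 ≈ 1.011.
Is E[X] < 1? NO.
Since E[X] ≥ 1, the first-moment bound is inconclusive at n = 4414; it does NOT by itself certify R_6(9) > 4414.

E[X] = 869267828512443692153512691/859535399874211295514329088 ≈ 1.011; E[X] ≥ 1; first-moment method inconclusive here.


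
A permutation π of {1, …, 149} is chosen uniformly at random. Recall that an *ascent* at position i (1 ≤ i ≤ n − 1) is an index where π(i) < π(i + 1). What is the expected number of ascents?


Write X = Σ X_I over i = 1, …, 148, with X_I the indicator of one ascent.
There are 148 indicators.
For each fixed i, the pair (π(i), π(i+1)) is a uniformly random ordered pair of distinct values from {1, …, 149}; by symmetry P[π(i) < π(i+1)] = 1/2.
By linearity: E[X] = 148 · (1/2) = (149 − 1) · (1/2) = 74 ≈ 74.0000.

E[X] = 74 = 74.0000.


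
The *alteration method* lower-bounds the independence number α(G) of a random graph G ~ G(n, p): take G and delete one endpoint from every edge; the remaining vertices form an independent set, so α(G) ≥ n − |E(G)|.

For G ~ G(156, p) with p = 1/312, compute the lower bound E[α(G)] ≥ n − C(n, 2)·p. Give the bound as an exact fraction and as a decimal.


E[|E(G)|] = C(156, 2)·p = 12090 · (1/312) = 155/4.
E[α(G)] ≥ n − E[|E(G)|] = 156 − 155/4 = 469/4.
Numerically: ≈ 117.2500.
(This is only a lower bound; the true E[α(G)] may be larger.)

E[α(G)] ≥ 469/4 ≈ 117.2500.


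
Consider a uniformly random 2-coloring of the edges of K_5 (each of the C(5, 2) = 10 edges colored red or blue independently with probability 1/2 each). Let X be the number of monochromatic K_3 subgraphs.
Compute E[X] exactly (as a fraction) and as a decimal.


Let X = Σ_S X_S over the C(5, 3) = 10 subsets S of size 3, where X_S = 1 if the K_3 on S is monochromatic.
For a fixed S, the K_3 on S has C(3, 2) = 3 edges. P[all 3 edges red] = (1/2)^3, and likewise for blue, so P[monochromatic] = 2·(1/2)^3 = 2^{1 − 3} = 1/4.
Summing: E[X] = C(5, 3) · 2^{1 − 3} = 10 · 1/4 = 5/2.
Numerically: E[X] ≈ 2.5000.

E[X] = C(5,3)·2^(1−C(3,2)) = 5/2 ≈ 2.5000.


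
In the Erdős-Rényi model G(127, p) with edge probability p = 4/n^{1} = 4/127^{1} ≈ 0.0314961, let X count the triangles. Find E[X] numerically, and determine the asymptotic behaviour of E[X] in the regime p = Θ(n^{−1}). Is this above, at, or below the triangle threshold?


Number of potential triangles: C(127, 3) = 333375.
Each occurs with probability p³ ≈ (0.0314961)³ ≈ 3.12441570e-05.
By linearity: E[X] = C(127, 3)·p³ ≈ 333375 · 3.12441570e-05 ≈ 10.416021.
Here α = 1, so p = 4/n is exactly at the triangle threshold p ~ 1/n. Asymptotically E[X] → c³/6 = 4³/6 = 32/3 ≈ 10.666667, a bounded constant. In this regime the triangle count is asymptotically Poisson(c³/6).

E[X] ≈ 10.416021; in regime p = Θ(1/n^{1}) E[X] stays bounded (at the triangle threshold p ~ 1/n).


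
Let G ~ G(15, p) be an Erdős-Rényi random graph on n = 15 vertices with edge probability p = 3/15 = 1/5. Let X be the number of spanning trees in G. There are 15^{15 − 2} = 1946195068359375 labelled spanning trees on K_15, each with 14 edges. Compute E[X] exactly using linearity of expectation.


K_15 has 15^{15 − 2} = 1946195068359375 labelled spanning trees.
For each such spanning tree H, let X_H = 1 if all 14 edges of H are present in G. Then P[X_H = 1] = p^{14} = (1/5)^{14} = 1/6103515625.
By linearity: E[X] = Σ_H E[X_H] = 1946195068359375 · p^{14} = 1946195068359375 · 1/6103515625 = 1594323/5.
Numerically: E[X] ≈ 3.1886e+05.

E[X] = 1946195068359375 · (1/5)^{14} = 1594323/5 ≈ 3.1886e+05.


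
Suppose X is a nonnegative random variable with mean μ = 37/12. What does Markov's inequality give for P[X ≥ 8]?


μ = E[X] = 37/12, a = 8.
Markov: P[X ≥ 8] ≤ μ/a = (37/12)/8 = 37/96.
Numerically: ≈ 0.385417.
(Since a = 8 > μ = 3.083333, the bound 37/96 is < 1 and informative.)

P[X ≥ 8] ≤ 37/96 ≈ 0.385417.


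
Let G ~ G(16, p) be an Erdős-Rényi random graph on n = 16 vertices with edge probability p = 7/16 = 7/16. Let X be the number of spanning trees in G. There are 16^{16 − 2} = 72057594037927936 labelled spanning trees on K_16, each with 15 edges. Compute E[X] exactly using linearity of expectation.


K_16 has 16^{16 − 2} = 72057594037927936 labelled spanning trees.
For each such spanning tree H, let X_H = 1 if all 15 edges of H are present in G. Then P[X_H = 1] = p^{15} = (7/16)^{15} = 4747561509943/1152921504606846976.
By linearity: E[X] = Σ_H E[X_H] = 72057594037927936 · p^{15} = 72057594037927936 · 4747561509943/1152921504606846976 = 4747561509943/16.
Numerically: E[X] ≈ 2.967e+11.

E[X] = 72057594037927936 · (7/16)^{15} = 4747561509943/16 ≈ 2.967e+11.


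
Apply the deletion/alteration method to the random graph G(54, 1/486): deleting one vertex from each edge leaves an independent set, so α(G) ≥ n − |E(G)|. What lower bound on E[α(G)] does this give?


E[|E(G)|] = C(54, 2)·p = 1431 · (1/486) = 53/18.
E[α(G)] ≥ n − E[|E(G)|] = 54 − 53/18 = 919/18.
Numerically: ≈ 51.05556.
(This is only a lower bound; the true E[α(G)] may be larger.)

E[α(G)] ≥ 919/18 ≈ 51.05556.


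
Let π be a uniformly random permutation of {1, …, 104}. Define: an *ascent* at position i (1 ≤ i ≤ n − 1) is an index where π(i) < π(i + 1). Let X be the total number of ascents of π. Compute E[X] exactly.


Write X = Σ X_I over i = 1, …, 103, with X_I the indicator of one ascent.
There are 103 indicators.
For each fixed i, the pair (π(i), π(i+1)) is a uniformly random ordered pair of distinct values from {1, …, 104}; by symmetry P[π(i) < π(i+1)] = 1/2.
By linearity: E[X] = 103 · (1/2) = (104 − 1) · (1/2) = 103/2 ≈ 51.500000.

E[X] = 103/2 = 51.500000.


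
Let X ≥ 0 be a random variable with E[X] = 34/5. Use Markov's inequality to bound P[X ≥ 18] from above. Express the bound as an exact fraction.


μ = E[X] = 34/5, a = 18.
Markov: P[X ≥ 18] ≤ μ/a = (34/5)/18 = 17/45.
Numerically: ≈ 0.3778.
(Since a = 18 > μ = 6.8000, the bound 17/45 is < 1 and informative.)

P[X ≥ 18] ≤ 17/45 ≈ 0.3778.


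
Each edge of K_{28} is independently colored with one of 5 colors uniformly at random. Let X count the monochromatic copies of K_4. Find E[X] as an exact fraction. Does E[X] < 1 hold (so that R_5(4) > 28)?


E[X] = C(28, 4) · 5^{1 − 6} = 20475 · 5^{−5} = 20475/3125.
As a reduced fraction: E[X] = 819/125 ≈ 6.5520000.
Is E[X] < 1? NO.
Since E[X] ≥ 1, the first-moment bound is inconclusive at n = 28; it does NOT by itself certify R_5(4) > 28.

E[X] = 819/125 ≈ 6.5520000; E[X] ≥ 1; first-moment method inconclusive here.


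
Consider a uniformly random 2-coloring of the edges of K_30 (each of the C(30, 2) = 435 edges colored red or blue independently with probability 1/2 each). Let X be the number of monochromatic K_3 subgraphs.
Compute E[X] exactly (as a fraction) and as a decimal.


Let X = Σ_S X_S over the C(30, 3) = 4060 subsets S of size 3, where X_S = 1 if the K_3 on S is monochromatic.
For a fixed S, the K_3 on S has C(3, 2) = 3 edges. P[all 3 edges red] = (1/2)^3, and likewise for blue, so P[monochromatic] = 2·(1/2)^3 = 2^{1 − 3} = 1/4.
Summing: E[X] = C(30, 3) · 2^{1 − 3} = 4060 · 1/4 = 1015.
Numerically: E[X] ≈ 1015.00000.

E[X] = C(30,3)·2^(1−C(3,2)) = 1015 ≈ 1015.00000.


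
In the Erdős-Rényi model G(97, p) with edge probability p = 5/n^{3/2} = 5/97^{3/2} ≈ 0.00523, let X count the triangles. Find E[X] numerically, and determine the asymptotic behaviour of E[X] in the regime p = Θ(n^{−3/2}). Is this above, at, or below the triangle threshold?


Number of potential triangles: C(97, 3) = 147440.
Each occurs with probability p³ ≈ (0.00523)³ ≈ 1.43363e-07.
By linearity: E[X] = C(97, 3)·p³ ≈ 147440 · 1.43363e-07 ≈ 0.021.
Since α = 3/2 > 1, p = c/n^{3/2} = o(1/n) is below the triangle threshold p ~ 1/n. Asymptotically E[X] ~ (c³/6)·n^{3(1−α)} = (5³/6)·n^{-1.5} → 0, so by Markov's inequality G has no triangles w.h.p.

E[X] ≈ 0.021; in regime p = Θ(1/n^{3/2}) E[X] tends to 0 (below the triangle threshold p ~ 1/n).


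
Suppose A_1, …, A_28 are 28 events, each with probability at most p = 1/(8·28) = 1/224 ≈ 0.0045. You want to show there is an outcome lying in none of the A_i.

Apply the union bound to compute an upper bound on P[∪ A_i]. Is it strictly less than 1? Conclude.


Union bound: P[∪_{i=1}^{28} A_i] ≤ Σ_i P[A_i] ≤ 28·p = 28·(1/224) = 1/8.
Numerically: 1/8 ≈ 0.1250.
Is 1/8 < 1? YES.
Since P[∪ A_i] ≤ 1/8 < 1, the complement has P[∩ A_i^c] ≥ 1 − 1/8 = 7/8 > 0, so some outcome avoids every A_i.

28·p = 1/8 ≈ 0.1250; existence CERTIFIED by the union bound.


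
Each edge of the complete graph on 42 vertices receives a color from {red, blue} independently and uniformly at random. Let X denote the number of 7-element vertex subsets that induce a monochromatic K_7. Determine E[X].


Let X = Σ_S X_S over the C(42, 7) = 26978328 subsets S of size 7, where X_S = 1 if the K_7 on S is monochromatic.
For a fixed S, the K_7 on S has C(7, 2) = 21 edges. P[all 21 edges red] = (1/2)^21, and likewise for blue, so P[monochromatic] = 2·(1/2)^21 = 2^{1 − 21} = 1/1048576.
Summing: E[X] = C(42, 7) · 2^{1 − 21} = 26978328 · 1/1048576 = 3372291/131072.
Numerically: E[X] ≈ 25.729.

E[X] = C(42,7)·2^(1−C(7,2)) = 3372291/131072 ≈ 25.729.


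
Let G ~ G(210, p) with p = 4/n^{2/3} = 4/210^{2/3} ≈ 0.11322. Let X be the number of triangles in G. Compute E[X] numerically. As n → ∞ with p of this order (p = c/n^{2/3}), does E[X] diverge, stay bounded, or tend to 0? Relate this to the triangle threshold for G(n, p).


Number of potential triangles: C(210, 3) = 1521520.
Each occurs with probability p³ ≈ (0.11322)³ ≈ 1.4512472e-03.
By linearity: E[X] = C(210, 3)·p³ ≈ 1521520 · 1.4512472e-03 ≈ 2208.10159.
Since α = 2/3 < 1, p = c/n^{2/3} ≫ 1/n is above the triangle threshold p ~ 1/n. Asymptotically E[X] ~ (c³/6)·n^{3(1−α)} = (4³/6)·n^{1} → ∞; triangles are abundant w.h.p.

E[X] ≈ 2208.10159; in regime p = Θ(1/n^{2/3}) E[X] diverges (above the triangle threshold p ~ 1/n).


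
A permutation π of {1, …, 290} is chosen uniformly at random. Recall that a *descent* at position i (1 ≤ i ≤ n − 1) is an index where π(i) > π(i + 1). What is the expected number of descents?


Write X = Σ X_I over i = 1, …, 289, with X_I the indicator of one descent.
There are 289 indicators.
For each fixed i, the pair (π(i), π(i+1)) is a uniformly random ordered pair of distinct values from {1, …, 290}; by symmetry P[π(i) > π(i+1)] = 1/2.
By linearity: E[X] = 289 · (1/2) = (290 − 1) · (1/2) = 289/2 ≈ 144.500.

E[X] = 289/2 = 144.500.


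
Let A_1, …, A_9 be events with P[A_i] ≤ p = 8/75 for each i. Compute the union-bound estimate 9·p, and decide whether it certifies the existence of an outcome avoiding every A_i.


Union bound: P[∪_{i=1}^{9} A_i] ≤ Σ_i P[A_i] ≤ 9·p = 9·(8/75) = 24/25.
Numerically: 24/25 ≈ 0.960.
Is 24/25 < 1? YES.
Since P[∪ A_i] ≤ 24/25 < 1, the complement has P[∩ A_i^c] ≥ 1 − 24/25 = 1/25 > 0, so some outcome avoids every A_i.

9·p = 24/25 ≈ 0.960; existence CERTIFIED by the union bound.


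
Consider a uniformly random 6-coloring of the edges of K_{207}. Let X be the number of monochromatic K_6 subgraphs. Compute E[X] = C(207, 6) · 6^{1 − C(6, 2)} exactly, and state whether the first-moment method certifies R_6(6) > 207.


E[X] = C(207, 6) · 6^{1 − 15} = 101563230237 · 6^{−14} = 101563230237/78364164096.
As a reduced fraction: E[X] = 33854410079/26121388032 ≈ 1.296042.
Is E[X] < 1? NO.
Since E[X] ≥ 1, the first-moment bound is inconclusive at n = 207; it does NOT by itself certify R_6(6) > 207.

E[X] = 33854410079/26121388032 ≈ 1.296042; E[X] ≥ 1; first-moment method inconclusive here.


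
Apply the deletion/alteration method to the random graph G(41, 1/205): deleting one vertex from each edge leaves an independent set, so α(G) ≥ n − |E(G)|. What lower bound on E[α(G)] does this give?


E[|E(G)|] = C(41, 2)·p = 820 · (1/205) = 4.
E[α(G)] ≥ n − E[|E(G)|] = 41 − 4 = 37.
Numerically: ≈ 37.00000.
(This is only a lower bound; the true E[α(G)] may be larger.)

E[α(G)] ≥ 37 ≈ 37.00000.
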